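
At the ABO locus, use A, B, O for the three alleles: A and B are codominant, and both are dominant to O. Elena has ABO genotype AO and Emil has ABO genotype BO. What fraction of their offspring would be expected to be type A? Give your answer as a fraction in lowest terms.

ABO cross AO × BO → offspring phenotypes: 1/4 O, 1/4 A, 1/4 B, 1/4 AB.
So P(type A) = 1/4.

1/4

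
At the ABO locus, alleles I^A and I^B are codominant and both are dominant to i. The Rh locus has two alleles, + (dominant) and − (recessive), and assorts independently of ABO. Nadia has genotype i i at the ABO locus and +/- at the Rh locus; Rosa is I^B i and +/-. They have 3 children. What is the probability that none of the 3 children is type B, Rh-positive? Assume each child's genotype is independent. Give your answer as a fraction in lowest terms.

ABO cross i i × I^B i → 1/2 O, 1/2 B.
Rh cross +/- × +/- → 3/4 Rh+, 1/4 Rh-; so P(type B, Rh-positive) = 1/2 × 3/4 = 3/8 per child.
P(not type B, Rh-positive) = 5/8 for one child; (5/8)^3 = 125/512.

125/512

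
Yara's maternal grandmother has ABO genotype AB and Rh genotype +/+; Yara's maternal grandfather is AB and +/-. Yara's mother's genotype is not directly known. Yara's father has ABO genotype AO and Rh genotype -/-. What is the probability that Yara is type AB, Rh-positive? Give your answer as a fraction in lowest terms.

Yara's mother's ABO genotype from AB × AB: 1/4 AA, 1/2 AB, 1/4 BB.
Crossing each possibility with the father AO and summing P(type AB): 1/4·0 + 1/2·1/4 + 1/4·1/2 = 1/4.
Similarly for Rh via the mother's Rh distribution: P(Rh+) = 3/4.
Independent loci: 1/4 × 3/4 = 3/16.

3/16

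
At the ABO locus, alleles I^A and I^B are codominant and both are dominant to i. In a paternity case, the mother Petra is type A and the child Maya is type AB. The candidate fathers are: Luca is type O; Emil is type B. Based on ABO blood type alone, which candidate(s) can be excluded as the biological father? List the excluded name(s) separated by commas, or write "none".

A candidate is excluded only if no genotype consistent with his phenotype could produce a type AB child with a type A mother.
Luca (type O): no genotype consistent with that phenotype can produce a type-AB child with a type-A mother.

Luca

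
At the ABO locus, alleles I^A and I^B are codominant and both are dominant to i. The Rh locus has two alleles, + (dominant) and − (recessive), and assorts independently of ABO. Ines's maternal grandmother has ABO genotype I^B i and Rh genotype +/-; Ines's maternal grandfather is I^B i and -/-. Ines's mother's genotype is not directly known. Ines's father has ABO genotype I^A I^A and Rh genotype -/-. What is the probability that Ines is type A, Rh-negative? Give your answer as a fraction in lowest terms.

3/8

Ines's mother's ABO genotype from I^B i × I^B i: 1/4 I^B I^B, 1/2 I^B i, 1/4 i i.
Crossing each possibility with the father I^A I^A and summing P(type A): 1/4·0 + 1/2·1/2 + 1/4·1 = 1/2.
Similarly for Rh via the mother's Rh distribution: P(Rh-) = 3/4.
Independent loci: 1/2 × 3/4 = 3/8.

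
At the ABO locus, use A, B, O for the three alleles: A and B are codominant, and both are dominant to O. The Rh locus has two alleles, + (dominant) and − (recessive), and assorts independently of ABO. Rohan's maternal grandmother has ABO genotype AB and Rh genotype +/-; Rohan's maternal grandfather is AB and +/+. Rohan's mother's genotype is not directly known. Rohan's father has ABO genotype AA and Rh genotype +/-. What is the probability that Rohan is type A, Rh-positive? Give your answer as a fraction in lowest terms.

Rohan's mother's ABO genotype from AB × AB: 1/4 AA, 1/2 AB, 1/4 BB.
Crossing each possibility with the father AA and summing P(type A): 1/4·1 + 1/2·1/2 + 1/4·0 = 1/2.
Similarly for Rh via the mother's Rh distribution: P(Rh+) = 7/8.
Independent loci: 1/2 × 7/8 = 7/16.

7/16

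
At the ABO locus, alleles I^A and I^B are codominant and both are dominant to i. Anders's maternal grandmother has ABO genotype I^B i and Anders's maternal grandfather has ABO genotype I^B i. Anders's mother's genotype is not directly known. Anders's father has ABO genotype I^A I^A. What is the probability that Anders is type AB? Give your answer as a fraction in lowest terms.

Anders's mother's ABO genotype from I^B i × I^B i: 1/4 I^B I^B, 1/2 I^B i, 1/4 i i.
Crossing each possibility with the father I^A I^A and summing P(type AB): 1/4·1 + 1/2·1/2 + 1/4·0 = 1/2.

1/2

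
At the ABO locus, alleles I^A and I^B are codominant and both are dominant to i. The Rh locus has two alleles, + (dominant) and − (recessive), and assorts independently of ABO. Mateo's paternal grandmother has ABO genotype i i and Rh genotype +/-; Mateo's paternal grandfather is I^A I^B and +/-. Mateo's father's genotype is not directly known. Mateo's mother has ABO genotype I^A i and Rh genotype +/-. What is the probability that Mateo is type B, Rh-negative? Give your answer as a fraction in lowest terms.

Mateo's father's ABO genotype from i i × I^A I^B: 1/2 I^A i, 1/2 I^B i.
Crossing each possibility with the mother I^A i and summing P(type B): 1/2·0 + 1/2·1/4 = 1/8.
Similarly for Rh via the father's Rh distribution: P(Rh-) = 1/4.
Independent loci: 1/8 × 1/4 = 1/32.

1/32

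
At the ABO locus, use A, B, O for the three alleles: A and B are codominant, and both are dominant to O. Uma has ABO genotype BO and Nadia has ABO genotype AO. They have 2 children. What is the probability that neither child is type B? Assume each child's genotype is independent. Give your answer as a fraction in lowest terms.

ABO cross BO × AO → 1/4 O, 1/4 A, 1/4 B, 1/4 AB.
So P(type B) = 1/4 per child.
P(not type B) = 3/4 for one child; (3/4)^2 = 9/16.

9/16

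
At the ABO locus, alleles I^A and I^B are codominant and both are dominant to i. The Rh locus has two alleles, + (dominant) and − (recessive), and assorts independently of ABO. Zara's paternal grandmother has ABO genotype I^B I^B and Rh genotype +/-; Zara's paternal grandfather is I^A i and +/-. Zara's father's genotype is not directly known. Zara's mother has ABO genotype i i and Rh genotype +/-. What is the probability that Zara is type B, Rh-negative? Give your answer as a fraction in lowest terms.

Zara's father's ABO genotype from I^B I^B × I^A i: 1/2 I^A I^B, 1/2 I^B i.
Crossing each possibility with the mother i i and summing P(type B): 1/2·1/2 + 1/2·1/2 = 1/2.
Similarly for Rh via the father's Rh distribution: P(Rh-) = 1/4.
Independent loci: 1/2 × 1/4 = 1/8.

1/8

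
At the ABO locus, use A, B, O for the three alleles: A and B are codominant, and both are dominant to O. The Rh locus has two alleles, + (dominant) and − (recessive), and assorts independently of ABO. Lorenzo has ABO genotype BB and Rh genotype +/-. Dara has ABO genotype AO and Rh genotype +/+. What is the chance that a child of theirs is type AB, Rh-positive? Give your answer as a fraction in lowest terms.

ABO cross BB × AO → offspring phenotypes: 1/2 B, 1/2 AB.
Rh cross +/- × +/+ → 1 Rh+.
Independent loci: P(type AB, Rh-positive) = 1/2 × 1 = 1/2.

1/2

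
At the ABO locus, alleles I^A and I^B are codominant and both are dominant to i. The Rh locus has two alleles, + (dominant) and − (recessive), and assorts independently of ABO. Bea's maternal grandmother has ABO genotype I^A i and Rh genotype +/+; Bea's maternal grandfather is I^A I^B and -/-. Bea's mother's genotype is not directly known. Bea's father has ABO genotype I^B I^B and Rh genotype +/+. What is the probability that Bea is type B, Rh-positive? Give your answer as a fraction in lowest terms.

Bea's mother's ABO genotype from I^A i × I^A I^B: 1/4 I^A I^A, 1/4 I^A I^B, 1/4 I^A i, 1/4 I^B i.
Crossing each possibility with the father I^B I^B and summing P(type B): 1/4·0 + 1/4·1/2 + 1/4·1/2 + 1/4·1 = 1/2.
Similarly for Rh via the mother's Rh distribution: P(Rh+) = 1.
Independent loci: 1/2 × 1 = 1/2.

1/2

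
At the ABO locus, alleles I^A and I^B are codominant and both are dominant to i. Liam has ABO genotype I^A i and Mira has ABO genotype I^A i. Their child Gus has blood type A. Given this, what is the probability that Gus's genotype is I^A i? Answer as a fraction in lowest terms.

2/3

Cross I^A i × I^A i → 1/4 I^A I^A, 1/2 I^A i, 1/4 i i.
Type-A genotypes among offspring: I^A I^A (1/4), I^A i (1/2); total 3/4.
P(I^A i | type A) = (1/2) / (3/4) = 2/3.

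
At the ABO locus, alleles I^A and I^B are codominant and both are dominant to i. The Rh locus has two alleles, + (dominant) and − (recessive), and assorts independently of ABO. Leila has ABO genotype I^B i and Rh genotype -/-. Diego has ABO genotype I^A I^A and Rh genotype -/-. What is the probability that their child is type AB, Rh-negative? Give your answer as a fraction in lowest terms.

ABO cross I^B i × I^A I^A → offspring phenotypes: 1/2 A, 1/2 AB.
Rh cross -/- × -/- → 1 Rh-.
Independent loci: P(type AB, Rh-negative) = 1/2 × 1 = 1/2.

1/2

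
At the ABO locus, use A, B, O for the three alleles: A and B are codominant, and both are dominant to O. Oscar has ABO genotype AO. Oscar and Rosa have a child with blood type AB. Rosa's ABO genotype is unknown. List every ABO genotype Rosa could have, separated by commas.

AB, BB, BO

For each candidate genotype of Rosa, check whether crossing it with AO can produce every observed child phenotype.
  AA → possible child types {A} ✗
  AB → possible child types {A, B, AB} ✓
  AO → possible child types {O, A} ✗
  BB → possible child types {B, AB} ✓
  BO → possible child types {O, A, B, AB} ✓
  OO → possible child types {O, A} ✗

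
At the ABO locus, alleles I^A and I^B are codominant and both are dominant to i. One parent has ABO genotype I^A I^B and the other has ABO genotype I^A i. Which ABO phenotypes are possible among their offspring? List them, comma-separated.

Gametes from I^A I^B × I^A i give offspring ABO genotypes I^A I^A, I^A I^B, I^A i, I^B i, i.e. phenotypes A, B, AB.

A, B, AB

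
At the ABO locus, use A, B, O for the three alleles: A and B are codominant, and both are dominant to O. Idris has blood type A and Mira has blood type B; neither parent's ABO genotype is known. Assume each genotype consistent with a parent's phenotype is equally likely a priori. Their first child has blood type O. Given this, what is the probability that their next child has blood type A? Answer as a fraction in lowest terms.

1/4

Possible genotypes: Idris ∈ {AA, AO}; Mira ∈ {BB, BO}.
Weight each parental genotype pair by prior × P(type-O child):
  AO × BO: posterior weight 1; P(next child type A) = 1/4.
Weighted sum = 1/4.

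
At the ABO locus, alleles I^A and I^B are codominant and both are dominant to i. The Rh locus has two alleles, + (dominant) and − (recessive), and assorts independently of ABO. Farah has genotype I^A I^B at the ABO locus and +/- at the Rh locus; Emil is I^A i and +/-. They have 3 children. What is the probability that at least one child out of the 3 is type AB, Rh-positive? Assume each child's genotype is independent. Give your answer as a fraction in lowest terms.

1899/4096

ABO cross I^A I^B × I^A i → 1/2 A, 1/4 B, 1/4 AB.
Rh cross +/- × +/- → 3/4 Rh+, 1/4 Rh-; so P(type AB, Rh-positive) = 1/4 × 3/4 = 3/16 per child.
P(none) = (13/16)^3 = 2197/4096; P(at least one) = 1 − 2197/4096 = 1899/4096.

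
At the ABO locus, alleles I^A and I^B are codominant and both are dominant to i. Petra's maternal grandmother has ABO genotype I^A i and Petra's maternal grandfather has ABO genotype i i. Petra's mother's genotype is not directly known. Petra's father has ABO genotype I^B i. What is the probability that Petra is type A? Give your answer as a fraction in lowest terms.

Petra's mother's ABO genotype from I^A i × i i: 1/2 I^A i, 1/2 i i.
Crossing each possibility with the father I^B i and summing P(type A): 1/2·1/4 + 1/2·0 = 1/8.

1/8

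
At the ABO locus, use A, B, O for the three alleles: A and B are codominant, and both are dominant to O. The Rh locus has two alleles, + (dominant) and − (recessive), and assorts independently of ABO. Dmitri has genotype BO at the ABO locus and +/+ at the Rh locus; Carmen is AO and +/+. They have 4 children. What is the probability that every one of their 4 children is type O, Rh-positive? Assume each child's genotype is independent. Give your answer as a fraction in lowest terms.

1/256

ABO cross BO × AO → 1/4 O, 1/4 A, 1/4 B, 1/4 AB.
Rh cross +/+ × +/+ → 1 Rh+; so P(type O, Rh-positive) = 1/4 × 1 = 1/4 per child.
All 4 independent: (1/4)^4 = 1/256.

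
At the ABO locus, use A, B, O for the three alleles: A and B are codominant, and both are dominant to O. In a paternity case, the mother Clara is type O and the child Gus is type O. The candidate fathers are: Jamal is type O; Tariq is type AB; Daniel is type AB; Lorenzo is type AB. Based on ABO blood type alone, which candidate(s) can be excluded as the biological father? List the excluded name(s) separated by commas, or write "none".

A candidate is excluded only if no genotype consistent with his phenotype could produce a type O child with a type O mother.
Tariq (type AB): no genotype consistent with that phenotype can produce a type-O child with a type-O mother.
Daniel (type AB): no genotype consistent with that phenotype can produce a type-O child with a type-O mother.
Lorenzo (type AB): no genotype consistent with that phenotype can produce a type-O child with a type-O mother.

Tariq, Daniel, Lorenzo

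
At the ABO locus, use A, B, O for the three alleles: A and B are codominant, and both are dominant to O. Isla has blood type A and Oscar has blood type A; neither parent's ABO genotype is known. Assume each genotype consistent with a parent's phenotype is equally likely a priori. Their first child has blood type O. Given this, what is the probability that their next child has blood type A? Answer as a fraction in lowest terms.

3/4

Possible genotypes: Isla ∈ {AA, AO}; Oscar ∈ {AA, AO}.
Weight each parental genotype pair by prior × P(type-O child):
  AO × AO: posterior weight 1; P(next child type A) = 3/4.
Weighted sum = 3/4.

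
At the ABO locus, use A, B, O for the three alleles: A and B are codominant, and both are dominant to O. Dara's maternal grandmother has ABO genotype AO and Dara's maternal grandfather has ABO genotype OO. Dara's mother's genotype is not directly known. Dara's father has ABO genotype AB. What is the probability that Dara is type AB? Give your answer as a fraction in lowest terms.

1/8

Dara's mother's ABO genotype from AO × OO: 1/2 AO, 1/2 OO.
Crossing each possibility with the father AB and summing P(type AB): 1/2·1/4 + 1/2·0 = 1/8.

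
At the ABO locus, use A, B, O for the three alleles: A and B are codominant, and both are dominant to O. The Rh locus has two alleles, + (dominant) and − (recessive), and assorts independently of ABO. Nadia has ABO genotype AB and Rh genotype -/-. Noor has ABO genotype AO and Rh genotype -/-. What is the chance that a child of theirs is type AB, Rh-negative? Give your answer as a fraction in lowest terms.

1/4

ABO cross AB × AO → offspring phenotypes: 1/2 A, 1/4 B, 1/4 AB.
Rh cross -/- × -/- → 1 Rh-.
Independent loci: P(type AB, Rh-negative) = 1/4 × 1 = 1/4.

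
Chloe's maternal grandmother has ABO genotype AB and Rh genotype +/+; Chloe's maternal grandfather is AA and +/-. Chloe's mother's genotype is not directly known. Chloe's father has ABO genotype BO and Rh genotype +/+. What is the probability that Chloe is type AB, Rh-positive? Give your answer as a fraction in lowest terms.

Chloe's mother's ABO genotype from AB × AA: 1/2 AA, 1/2 AB.
Crossing each possibility with the father BO and summing P(type AB): 1/2·1/2 + 1/2·1/4 = 3/8.
Similarly for Rh via the mother's Rh distribution: P(Rh+) = 1.
Independent loci: 3/8 × 1 = 3/8.

3/8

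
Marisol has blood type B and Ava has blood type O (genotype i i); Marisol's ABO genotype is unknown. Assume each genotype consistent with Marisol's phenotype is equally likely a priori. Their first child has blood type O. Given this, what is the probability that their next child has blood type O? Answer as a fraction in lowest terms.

Possible genotypes: Marisol ∈ {I^B I^B, I^B i}; Ava ∈ {i i}.
Weight each parental genotype pair by prior × P(type-O child):
  I^B i × i i: posterior weight 1; P(next child type O) = 1/2.
Weighted sum = 1/2.

1/2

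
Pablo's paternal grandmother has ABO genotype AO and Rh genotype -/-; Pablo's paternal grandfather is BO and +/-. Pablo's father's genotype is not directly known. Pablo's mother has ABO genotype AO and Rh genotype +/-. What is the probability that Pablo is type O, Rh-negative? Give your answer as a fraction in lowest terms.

Pablo's father's ABO genotype from AO × BO: 1/4 AB, 1/4 AO, 1/4 BO, 1/4 OO.
Crossing each possibility with the mother AO and summing P(type O): 1/4·0 + 1/4·1/4 + 1/4·1/4 + 1/4·1/2 = 1/4.
Similarly for Rh via the father's Rh distribution: P(Rh-) = 3/8.
Independent loci: 1/4 × 3/8 = 3/32.

3/32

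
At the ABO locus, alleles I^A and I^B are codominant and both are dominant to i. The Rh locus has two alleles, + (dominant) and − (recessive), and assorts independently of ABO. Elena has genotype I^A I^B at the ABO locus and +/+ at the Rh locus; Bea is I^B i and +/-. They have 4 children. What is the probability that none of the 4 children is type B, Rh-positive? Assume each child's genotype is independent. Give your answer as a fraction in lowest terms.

1/16

ABO cross I^A I^B × I^B i → 1/4 A, 1/2 B, 1/4 AB.
Rh cross +/+ × +/- → 1 Rh+; so P(type B, Rh-positive) = 1/2 × 1 = 1/2 per child.
P(not type B, Rh-positive) = 1/2 for one child; (1/2)^4 = 1/16.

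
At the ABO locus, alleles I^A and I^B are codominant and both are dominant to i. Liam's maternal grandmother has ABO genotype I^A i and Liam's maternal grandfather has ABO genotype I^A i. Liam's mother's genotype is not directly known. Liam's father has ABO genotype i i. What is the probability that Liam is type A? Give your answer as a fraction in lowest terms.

Liam's mother's ABO genotype from I^A i × I^A i: 1/4 I^A I^A, 1/2 I^A i, 1/4 i i.
Crossing each possibility with the father i i and summing P(type A): 1/4·1 + 1/2·1/2 + 1/4·0 = 1/2.

1/2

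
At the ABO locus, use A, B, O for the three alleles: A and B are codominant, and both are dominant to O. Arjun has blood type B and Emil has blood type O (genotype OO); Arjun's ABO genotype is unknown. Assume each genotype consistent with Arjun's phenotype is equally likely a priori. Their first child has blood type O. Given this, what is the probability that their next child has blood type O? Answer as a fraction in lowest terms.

1/2

Possible genotypes: Arjun ∈ {BB, BO}; Emil ∈ {OO}.
Weight each parental genotype pair by prior × P(type-O child):
  BO × OO: posterior weight 1; P(next child type O) = 1/2.
Weighted sum = 1/2.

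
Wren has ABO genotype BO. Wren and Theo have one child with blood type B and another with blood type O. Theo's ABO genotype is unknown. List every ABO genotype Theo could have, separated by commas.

AO, BO, OO

For each candidate genotype of Theo, check whether crossing it with BO can produce every observed child phenotype.
  AA → possible child types {A, AB} ✗
  AB → possible child types {A, B, AB} ✗
  AO → possible child types {O, A, B, AB} ✓
  BB → possible child types {B} ✗
  BO → possible child types {O, B} ✓
  OO → possible child types {O, B} ✓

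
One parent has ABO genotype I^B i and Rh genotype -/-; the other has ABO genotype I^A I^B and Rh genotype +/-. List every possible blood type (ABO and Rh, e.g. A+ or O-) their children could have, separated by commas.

Gametes from I^B i × I^A I^B give offspring ABO genotypes I^A I^B, I^A i, I^B I^B, I^B i, i.e. phenotypes A, B, AB.
Rh cross -/- × +/- → phenotypes Rh+, Rh-.
Combining independently: A+, A-, B+, B-, AB+, AB-.

A+, A-, B+, B-, AB+, AB-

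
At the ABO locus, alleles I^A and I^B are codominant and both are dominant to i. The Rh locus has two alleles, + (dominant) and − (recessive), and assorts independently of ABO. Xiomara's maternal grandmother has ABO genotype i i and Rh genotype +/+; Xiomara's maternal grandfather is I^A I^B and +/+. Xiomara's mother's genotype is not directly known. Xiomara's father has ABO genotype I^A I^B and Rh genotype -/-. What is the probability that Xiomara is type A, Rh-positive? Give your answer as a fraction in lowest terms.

Xiomara's mother's ABO genotype from i i × I^A I^B: 1/2 I^A i, 1/2 I^B i.
Crossing each possibility with the father I^A I^B and summing P(type A): 1/2·1/2 + 1/2·1/4 = 3/8.
Similarly for Rh via the mother's Rh distribution: P(Rh+) = 1.
Independent loci: 3/8 × 1 = 3/8.

3/8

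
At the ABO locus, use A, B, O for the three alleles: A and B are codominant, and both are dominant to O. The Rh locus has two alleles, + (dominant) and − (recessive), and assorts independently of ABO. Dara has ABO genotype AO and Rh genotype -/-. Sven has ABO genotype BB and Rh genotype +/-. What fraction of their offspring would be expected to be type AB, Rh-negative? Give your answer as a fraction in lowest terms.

1/4

ABO cross AO × BB → offspring phenotypes: 1/2 B, 1/2 AB.
Rh cross -/- × +/- → 1/2 Rh+, 1/2 Rh-.
Independent loci: P(type AB, Rh-negative) = 1/2 × 1/2 = 1/4.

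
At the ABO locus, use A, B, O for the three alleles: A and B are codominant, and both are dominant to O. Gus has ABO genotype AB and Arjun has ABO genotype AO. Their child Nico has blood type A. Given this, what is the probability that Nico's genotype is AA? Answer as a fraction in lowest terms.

Cross AB × AO → 1/4 AA, 1/4 AB, 1/4 AO, 1/4 BO.
Type-A genotypes among offspring: AA (1/4), AO (1/4); total 1/2.
P(AA | type A) = (1/4) / (1/2) = 1/2.

1/2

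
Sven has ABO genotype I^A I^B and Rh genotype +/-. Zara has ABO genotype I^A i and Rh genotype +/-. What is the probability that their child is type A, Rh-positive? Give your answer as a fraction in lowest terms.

3/8

ABO cross I^A I^B × I^A i → offspring phenotypes: 1/2 A, 1/4 B, 1/4 AB.
Rh cross +/- × +/- → 3/4 Rh+, 1/4 Rh-.
Independent loci: P(type A, Rh-positive) = 1/2 × 3/4 = 3/8.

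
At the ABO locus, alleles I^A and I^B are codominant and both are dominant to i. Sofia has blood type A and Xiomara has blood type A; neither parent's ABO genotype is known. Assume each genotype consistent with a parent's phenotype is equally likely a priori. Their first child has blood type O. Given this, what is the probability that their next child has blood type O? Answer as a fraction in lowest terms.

Possible genotypes: Sofia ∈ {I^A I^A, I^A i}; Xiomara ∈ {I^A I^A, I^A i}.
Weight each parental genotype pair by prior × P(type-O child):
  I^A i × I^A i: posterior weight 1; P(next child type O) = 1/4.
Weighted sum = 1/4.

1/4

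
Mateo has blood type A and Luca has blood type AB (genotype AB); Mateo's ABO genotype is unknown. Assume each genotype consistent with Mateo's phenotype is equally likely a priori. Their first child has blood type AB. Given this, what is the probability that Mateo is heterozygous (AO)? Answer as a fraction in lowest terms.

Possible genotypes: Mateo ∈ {AA, AO}; Luca ∈ {AB}.
Weight each parental genotype pair by prior × P(type-AB child):
  AA × AB: posterior weight 2/3.
  AO × AB: posterior weight 1/3.
Sum the posterior weight over pairs where Mateo is AO: 1/3.

1/3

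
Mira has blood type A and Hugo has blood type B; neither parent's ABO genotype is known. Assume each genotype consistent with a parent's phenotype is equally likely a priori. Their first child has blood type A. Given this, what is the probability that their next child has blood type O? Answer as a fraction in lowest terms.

1/12

Possible genotypes: Mira ∈ {I^A I^A, I^A i}; Hugo ∈ {I^B I^B, I^B i}.
Weight each parental genotype pair by prior × P(type-A child):
  I^A I^A × I^B i: posterior weight 2/3; P(next child type O) = 0.
  I^A i × I^B i: posterior weight 1/3; P(next child type O) = 1/4.
Weighted sum = 1/12.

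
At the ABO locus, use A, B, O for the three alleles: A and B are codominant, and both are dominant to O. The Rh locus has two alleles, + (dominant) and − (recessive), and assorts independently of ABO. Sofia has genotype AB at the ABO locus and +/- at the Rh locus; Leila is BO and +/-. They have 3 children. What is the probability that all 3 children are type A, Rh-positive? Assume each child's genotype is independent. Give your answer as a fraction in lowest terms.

27/4096

ABO cross AB × BO → 1/4 A, 1/2 B, 1/4 AB.
Rh cross +/- × +/- → 3/4 Rh+, 1/4 Rh-; so P(type A, Rh-positive) = 1/4 × 3/4 = 3/16 per child.
All 3 independent: (3/16)^3 = 27/4096.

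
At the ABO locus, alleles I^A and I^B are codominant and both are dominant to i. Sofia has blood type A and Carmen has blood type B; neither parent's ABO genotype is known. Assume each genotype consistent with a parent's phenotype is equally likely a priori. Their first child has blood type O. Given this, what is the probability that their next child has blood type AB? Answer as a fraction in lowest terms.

1/4

Possible genotypes: Sofia ∈ {I^A I^A, I^A i}; Carmen ∈ {I^B I^B, I^B i}.
Weight each parental genotype pair by prior × P(type-O child):
  I^A i × I^B i: posterior weight 1; P(next child type AB) = 1/4.
Weighted sum = 1/4.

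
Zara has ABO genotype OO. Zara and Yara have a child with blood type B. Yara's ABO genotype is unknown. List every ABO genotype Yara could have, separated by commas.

For each candidate genotype of Yara, check whether crossing it with OO can produce every observed child phenotype.
  AA → possible child types {A} ✗
  AB → possible child types {A, B} ✓
  AO → possible child types {O, A} ✗
  BB → possible child types {B} ✓
  BO → possible child types {O, B} ✓
  OO → possible child types {O} ✗

AB, BB, BO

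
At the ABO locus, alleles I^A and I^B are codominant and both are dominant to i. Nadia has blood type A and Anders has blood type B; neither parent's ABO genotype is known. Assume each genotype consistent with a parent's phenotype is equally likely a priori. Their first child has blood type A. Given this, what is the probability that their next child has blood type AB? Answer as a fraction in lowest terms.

5/12

Possible genotypes: Nadia ∈ {I^A I^A, I^A i}; Anders ∈ {I^B I^B, I^B i}.
Weight each parental genotype pair by prior × P(type-A child):
  I^A I^A × I^B i: posterior weight 2/3; P(next child type AB) = 1/2.
  I^A i × I^B i: posterior weight 1/3; P(next child type AB) = 1/4.
Weighted sum = 5/12.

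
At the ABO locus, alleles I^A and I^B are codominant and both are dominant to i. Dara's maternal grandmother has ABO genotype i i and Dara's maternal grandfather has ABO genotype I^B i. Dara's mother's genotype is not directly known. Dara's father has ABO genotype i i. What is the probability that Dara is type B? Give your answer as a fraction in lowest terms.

Dara's mother's ABO genotype from i i × I^B i: 1/2 I^B i, 1/2 i i.
Crossing each possibility with the father i i and summing P(type B): 1/2·1/2 + 1/2·0 = 1/4.

1/4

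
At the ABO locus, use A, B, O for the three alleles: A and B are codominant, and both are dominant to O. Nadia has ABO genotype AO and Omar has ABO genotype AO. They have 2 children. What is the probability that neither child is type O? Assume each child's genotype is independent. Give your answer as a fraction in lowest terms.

ABO cross AO × AO → 1/4 O, 3/4 A.
So P(type O) = 1/4 per child.
P(not type O) = 3/4 for one child; (3/4)^2 = 9/16.

9/16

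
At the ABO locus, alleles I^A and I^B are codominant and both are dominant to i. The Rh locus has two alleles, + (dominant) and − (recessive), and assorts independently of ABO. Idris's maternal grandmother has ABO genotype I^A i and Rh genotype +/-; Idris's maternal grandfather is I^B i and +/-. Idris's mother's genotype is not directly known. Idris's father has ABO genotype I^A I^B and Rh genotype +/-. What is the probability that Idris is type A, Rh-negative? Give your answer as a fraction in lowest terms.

Idris's mother's ABO genotype from I^A i × I^B i: 1/4 I^A I^B, 1/4 I^A i, 1/4 I^B i, 1/4 i i.
Crossing each possibility with the father I^A I^B and summing P(type A): 1/4·1/4 + 1/4·1/2 + 1/4·1/4 + 1/4·1/2 = 3/8.
Similarly for Rh via the mother's Rh distribution: P(Rh-) = 1/4.
Independent loci: 3/8 × 1/4 = 3/32.

3/32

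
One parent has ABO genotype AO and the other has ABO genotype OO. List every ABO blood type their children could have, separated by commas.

O, A

Gametes from AO × OO give offspring ABO genotypes AO, OO, i.e. phenotypes O, A.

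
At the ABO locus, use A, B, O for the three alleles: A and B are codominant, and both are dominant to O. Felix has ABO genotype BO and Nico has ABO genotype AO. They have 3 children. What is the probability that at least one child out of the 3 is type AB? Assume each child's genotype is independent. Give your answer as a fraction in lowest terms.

ABO cross BO × AO → 1/4 O, 1/4 A, 1/4 B, 1/4 AB.
So P(type AB) = 1/4 per child.
P(none) = (3/4)^3 = 27/64; P(at least one) = 1 − 27/64 = 37/64.

37/64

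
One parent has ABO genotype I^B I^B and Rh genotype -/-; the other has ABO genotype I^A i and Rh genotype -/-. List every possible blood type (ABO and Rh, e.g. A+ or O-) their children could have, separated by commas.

Gametes from I^B I^B × I^A i give offspring ABO genotypes I^A I^B, I^B i, i.e. phenotypes B, AB.
Rh cross -/- × -/- → phenotypes Rh-.
Combining independently: B-, AB-.

B-, AB-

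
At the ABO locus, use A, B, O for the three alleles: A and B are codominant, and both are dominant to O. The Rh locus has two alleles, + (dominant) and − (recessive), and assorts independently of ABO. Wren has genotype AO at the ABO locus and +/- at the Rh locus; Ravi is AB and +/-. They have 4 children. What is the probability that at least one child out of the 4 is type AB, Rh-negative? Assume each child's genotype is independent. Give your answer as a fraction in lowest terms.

ABO cross AO × AB → 1/2 A, 1/4 B, 1/4 AB.
Rh cross +/- × +/- → 3/4 Rh+, 1/4 Rh-; so P(type AB, Rh-negative) = 1/4 × 1/4 = 1/16 per child.
P(none) = (15/16)^4 = 50625/65536; P(at least one) = 1 − 50625/65536 = 14911/65536.

14911/65536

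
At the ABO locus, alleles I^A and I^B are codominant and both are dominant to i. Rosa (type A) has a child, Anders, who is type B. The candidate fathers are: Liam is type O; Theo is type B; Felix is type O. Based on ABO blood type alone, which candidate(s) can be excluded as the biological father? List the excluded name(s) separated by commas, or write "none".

Liam, Felix

A candidate is excluded only if no genotype consistent with his phenotype could produce a type B child with a type A mother.
Liam (type O): no genotype consistent with that phenotype can produce a type-B child with a type-A mother.
Felix (type O): no genotype consistent with that phenotype can produce a type-B child with a type-A mother.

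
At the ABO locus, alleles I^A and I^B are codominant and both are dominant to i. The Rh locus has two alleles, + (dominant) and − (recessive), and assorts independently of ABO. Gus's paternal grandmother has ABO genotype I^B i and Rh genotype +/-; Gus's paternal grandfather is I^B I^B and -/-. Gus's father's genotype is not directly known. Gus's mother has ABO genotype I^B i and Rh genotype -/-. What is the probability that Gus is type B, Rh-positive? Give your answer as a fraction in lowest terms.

Gus's father's ABO genotype from I^B i × I^B I^B: 1/2 I^B I^B, 1/2 I^B i.
Crossing each possibility with the mother I^B i and summing P(type B): 1/2·1 + 1/2·3/4 = 7/8.
Similarly for Rh via the father's Rh distribution: P(Rh+) = 1/4.
Independent loci: 7/8 × 1/4 = 7/32.

7/32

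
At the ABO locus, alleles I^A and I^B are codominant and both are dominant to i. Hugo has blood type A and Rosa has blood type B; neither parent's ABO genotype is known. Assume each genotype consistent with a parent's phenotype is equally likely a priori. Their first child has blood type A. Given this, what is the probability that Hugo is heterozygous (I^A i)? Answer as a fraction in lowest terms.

1/3

Possible genotypes: Hugo ∈ {I^A I^A, I^A i}; Rosa ∈ {I^B I^B, I^B i}.
Weight each parental genotype pair by prior × P(type-A child):
  I^A I^A × I^B i: posterior weight 2/3.
  I^A i × I^B i: posterior weight 1/3.
Sum the posterior weight over pairs where Hugo is I^A i: 1/3.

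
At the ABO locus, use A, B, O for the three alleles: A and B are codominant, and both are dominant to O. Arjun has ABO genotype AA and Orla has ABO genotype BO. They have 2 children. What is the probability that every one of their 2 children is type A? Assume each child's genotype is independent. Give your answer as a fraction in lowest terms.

ABO cross AA × BO → 1/2 A, 1/2 AB.
So P(type A) = 1/2 per child.
All 2 independent: (1/2)^2 = 1/4.

1/4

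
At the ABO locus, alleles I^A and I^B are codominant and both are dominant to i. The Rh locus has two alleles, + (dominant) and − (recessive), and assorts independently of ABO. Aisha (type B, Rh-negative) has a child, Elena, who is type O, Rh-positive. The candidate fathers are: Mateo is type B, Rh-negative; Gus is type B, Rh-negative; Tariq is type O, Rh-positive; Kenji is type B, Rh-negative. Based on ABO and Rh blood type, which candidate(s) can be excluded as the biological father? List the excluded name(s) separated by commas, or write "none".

A candidate is excluded only if no genotype consistent with his phenotype could produce a type O, Rh-positive child with a type B, Rh-negative mother.
Mateo (type B, Rh-): no genotype consistent with that phenotype can produce a type-O Rh+ child with a type-B mother.
Gus (type B, Rh-): no genotype consistent with that phenotype can produce a type-O Rh+ child with a type-B mother.
Kenji (type B, Rh-): no genotype consistent with that phenotype can produce a type-O Rh+ child with a type-B mother.

Mateo, Gus, Kenji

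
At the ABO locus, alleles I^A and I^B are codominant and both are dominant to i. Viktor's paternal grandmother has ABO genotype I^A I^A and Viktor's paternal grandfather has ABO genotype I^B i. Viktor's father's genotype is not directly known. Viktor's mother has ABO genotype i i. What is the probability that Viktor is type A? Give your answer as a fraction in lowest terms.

1/2

Viktor's father's ABO genotype from I^A I^A × I^B i: 1/2 I^A I^B, 1/2 I^A i.
Crossing each possibility with the mother i i and summing P(type A): 1/2·1/2 + 1/2·1/2 = 1/2.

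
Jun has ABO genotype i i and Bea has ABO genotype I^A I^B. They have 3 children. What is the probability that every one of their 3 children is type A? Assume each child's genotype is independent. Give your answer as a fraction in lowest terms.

1/8

ABO cross i i × I^A I^B → 1/2 A, 1/2 B.
So P(type A) = 1/2 per child.
All 3 independent: (1/2)^3 = 1/8.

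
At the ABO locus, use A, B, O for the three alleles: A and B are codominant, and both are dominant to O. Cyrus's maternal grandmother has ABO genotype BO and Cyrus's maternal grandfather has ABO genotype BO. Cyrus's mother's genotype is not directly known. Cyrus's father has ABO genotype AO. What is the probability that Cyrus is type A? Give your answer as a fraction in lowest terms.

Cyrus's mother's ABO genotype from BO × BO: 1/4 BB, 1/2 BO, 1/4 OO.
Crossing each possibility with the father AO and summing P(type A): 1/4·0 + 1/2·1/4 + 1/4·1/2 = 1/4.

1/4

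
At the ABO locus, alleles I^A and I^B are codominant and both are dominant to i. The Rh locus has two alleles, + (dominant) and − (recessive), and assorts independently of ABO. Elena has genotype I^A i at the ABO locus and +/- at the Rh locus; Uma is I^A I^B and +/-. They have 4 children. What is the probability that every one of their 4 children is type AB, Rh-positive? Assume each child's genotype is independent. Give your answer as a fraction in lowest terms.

ABO cross I^A i × I^A I^B → 1/2 A, 1/4 B, 1/4 AB.
Rh cross +/- × +/- → 3/4 Rh+, 1/4 Rh-; so P(type AB, Rh-positive) = 1/4 × 3/4 = 3/16 per child.
All 4 independent: (3/16)^4 = 81/65536.

81/65536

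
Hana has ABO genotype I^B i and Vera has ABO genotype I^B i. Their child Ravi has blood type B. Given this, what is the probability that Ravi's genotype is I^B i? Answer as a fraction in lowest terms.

Cross I^B i × I^B i → 1/4 I^B I^B, 1/2 I^B i, 1/4 i i.
Type-B genotypes among offspring: I^B I^B (1/4), I^B i (1/2); total 3/4.
P(I^B i | type B) = (1/2) / (3/4) = 2/3.

2/3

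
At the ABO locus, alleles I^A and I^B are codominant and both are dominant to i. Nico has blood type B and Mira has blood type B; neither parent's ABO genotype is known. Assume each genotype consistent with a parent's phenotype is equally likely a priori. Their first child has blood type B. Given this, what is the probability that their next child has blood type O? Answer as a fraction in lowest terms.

1/20

Possible genotypes: Nico ∈ {I^B I^B, I^B i}; Mira ∈ {I^B I^B, I^B i}.
Weight each parental genotype pair by prior × P(type-B child):
  I^B I^B × I^B I^B: posterior weight 4/15; P(next child type O) = 0.
  I^B I^B × I^B i: posterior weight 4/15; P(next child type O) = 0.
  I^B i × I^B I^B: posterior weight 4/15; P(next child type O) = 0.
  I^B i × I^B i: posterior weight 1/5; P(next child type O) = 1/4.
Weighted sum = 1/20.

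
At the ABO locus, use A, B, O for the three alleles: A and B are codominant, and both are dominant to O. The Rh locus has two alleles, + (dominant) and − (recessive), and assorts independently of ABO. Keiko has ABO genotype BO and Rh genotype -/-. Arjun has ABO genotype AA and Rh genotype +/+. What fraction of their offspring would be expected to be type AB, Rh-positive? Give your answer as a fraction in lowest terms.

ABO cross BO × AA → offspring phenotypes: 1/2 A, 1/2 AB.
Rh cross -/- × +/+ → 1 Rh+.
Independent loci: P(type AB, Rh-positive) = 1/2 × 1 = 1/2.

1/2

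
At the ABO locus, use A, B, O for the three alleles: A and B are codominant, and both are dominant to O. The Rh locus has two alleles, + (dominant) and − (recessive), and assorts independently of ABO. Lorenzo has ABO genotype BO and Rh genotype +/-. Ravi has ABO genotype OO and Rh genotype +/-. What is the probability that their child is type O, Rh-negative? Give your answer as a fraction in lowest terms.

1/8

ABO cross BO × OO → offspring phenotypes: 1/2 O, 1/2 B.
Rh cross +/- × +/- → 3/4 Rh+, 1/4 Rh-.
Independent loci: P(type O, Rh-negative) = 1/2 × 1/4 = 1/8.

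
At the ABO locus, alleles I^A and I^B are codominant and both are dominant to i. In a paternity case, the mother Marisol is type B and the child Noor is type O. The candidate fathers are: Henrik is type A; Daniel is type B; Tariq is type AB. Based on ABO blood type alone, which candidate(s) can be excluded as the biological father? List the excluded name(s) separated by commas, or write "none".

A candidate is excluded only if no genotype consistent with his phenotype could produce a type O child with a type B mother.
Tariq (type AB): no genotype consistent with that phenotype can produce a type-O child with a type-B mother.

Tariq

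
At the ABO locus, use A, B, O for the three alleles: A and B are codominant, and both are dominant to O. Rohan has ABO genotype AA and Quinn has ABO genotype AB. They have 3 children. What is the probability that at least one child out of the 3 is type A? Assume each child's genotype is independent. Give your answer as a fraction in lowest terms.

7/8

ABO cross AA × AB → 1/2 A, 1/2 AB.
So P(type A) = 1/2 per child.
P(none) = (1/2)^3 = 1/8; P(at least one) = 1 − 1/8 = 7/8.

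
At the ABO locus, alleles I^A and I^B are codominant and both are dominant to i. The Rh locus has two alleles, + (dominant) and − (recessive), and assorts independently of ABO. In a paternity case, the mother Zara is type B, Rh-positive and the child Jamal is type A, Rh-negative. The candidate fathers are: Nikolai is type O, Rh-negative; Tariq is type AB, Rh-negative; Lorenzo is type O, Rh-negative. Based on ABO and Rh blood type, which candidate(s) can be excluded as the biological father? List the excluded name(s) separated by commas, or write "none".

Nikolai, Lorenzo

A candidate is excluded only if no genotype consistent with his phenotype could produce a type A, Rh-negative child with a type B, Rh-positive mother.
Nikolai (type O, Rh-): no genotype consistent with that phenotype can produce a type-A Rh- child with a type-B mother.
Lorenzo (type O, Rh-): no genotype consistent with that phenotype can produce a type-A Rh- child with a type-B mother.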